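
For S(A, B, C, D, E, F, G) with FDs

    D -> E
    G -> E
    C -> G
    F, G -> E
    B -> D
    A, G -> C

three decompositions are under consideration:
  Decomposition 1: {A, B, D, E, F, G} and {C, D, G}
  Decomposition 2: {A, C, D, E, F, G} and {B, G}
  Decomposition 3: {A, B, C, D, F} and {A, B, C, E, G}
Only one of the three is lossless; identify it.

Decomposition 1: common = {D, G}, closure = {D, E, G} → lossy.
Decomposition 2: common = {G}, closure = {E, G} → lossy.
Decomposition 3: common = {A, B, C}, closure = {A, B, C, D, E, G} → lossless.

Decomposition 3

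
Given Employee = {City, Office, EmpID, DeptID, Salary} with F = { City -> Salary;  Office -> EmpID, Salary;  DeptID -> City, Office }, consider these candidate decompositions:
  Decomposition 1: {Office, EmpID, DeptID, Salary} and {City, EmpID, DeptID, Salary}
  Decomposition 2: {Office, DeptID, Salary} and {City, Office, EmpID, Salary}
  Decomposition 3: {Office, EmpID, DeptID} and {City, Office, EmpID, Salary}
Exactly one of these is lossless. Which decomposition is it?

Decomposition 1

Decomposition 1: common = {EmpID, DeptID, Salary}, closure = {City, Office, EmpID, DeptID, Salary} → lossless.
Decomposition 2: common = {Office, Salary}, closure = {Office, EmpID, Salary} → lossy.
Decomposition 3: common = {Office, EmpID}, closure = {Office, EmpID, Salary} → lossy.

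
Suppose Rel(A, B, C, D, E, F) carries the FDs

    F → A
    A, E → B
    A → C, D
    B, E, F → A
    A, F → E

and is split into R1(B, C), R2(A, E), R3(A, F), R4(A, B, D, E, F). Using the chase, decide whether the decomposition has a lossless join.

Chase test. Columns are A, B, C, D, E, F; row i has aⱼ where attribute j ∈ Ri, else bᵢⱼ.
Initial tableau (one row per fragment):
  row 1: b11 a2 a3 b14 b15 b16
  row 2: a1 b22 b23 b24 a5 b26
  row 3: a1 b32 b33 b34 b35 a6
  row 4: a1 a2 b43 a4 a5 a6
Rows 2 and 4 agree on A, E; apply A, E→B and equate their B entries.
Rows 2 and 3 agree on A; apply A→C, D and equate their C, D entries.
Rows 2 and 4 agree on A; apply A→C, D and equate their C, D entries.
Rows 3 and 4 agree on A, F; apply A, F→E and equate their E entries.
Rows 2 and 3 agree on A, E; apply A, E→B and equate their B entries.
No row becomes fully distinguished — the join is lossy.

No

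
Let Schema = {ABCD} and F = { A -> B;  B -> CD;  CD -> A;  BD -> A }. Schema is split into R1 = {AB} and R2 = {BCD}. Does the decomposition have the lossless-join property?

Yes

Common attributes: R1 ∩ R2 = {B}.
Closure of {B}: B → CD applies, adding CD; CD → A applies, adding A. So (B)⁺ = {ABCD}.
This closure contains every attribute of R1, so R1 ∩ R2 → R1. The join is lossless.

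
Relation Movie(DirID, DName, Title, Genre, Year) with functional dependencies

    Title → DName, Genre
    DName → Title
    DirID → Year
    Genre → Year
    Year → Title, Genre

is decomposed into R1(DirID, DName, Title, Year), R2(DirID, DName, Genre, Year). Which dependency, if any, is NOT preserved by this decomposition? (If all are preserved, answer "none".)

Title → DName, Genre: restricted closure across fragments reaches DName, Genre.
DName → Title lies within R1.
DirID → Year lies within R1.
Genre → Year lies within R2.
Year → Title, Genre: restricted closure across fragments reaches Title, Genre.
Every dependency is enforceable on the fragments, so the decomposition is dependency-preserving.

none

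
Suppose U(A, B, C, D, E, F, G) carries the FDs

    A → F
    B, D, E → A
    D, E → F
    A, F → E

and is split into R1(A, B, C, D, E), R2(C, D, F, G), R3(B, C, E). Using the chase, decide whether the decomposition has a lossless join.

No

Chase test. Columns are A, B, C, D, E, F, G; row i has aⱼ where attribute j ∈ Ri, else bᵢⱼ.
Initial tableau (one row per fragment):
  row 1: a1 a2 a3 a4 a5 b16 b17
  row 2: b21 b22 a3 a4 b25 a6 a7
  row 3: b31 a2 a3 b34 a5 b36 b37
No row becomes fully distinguished — the join is lossy.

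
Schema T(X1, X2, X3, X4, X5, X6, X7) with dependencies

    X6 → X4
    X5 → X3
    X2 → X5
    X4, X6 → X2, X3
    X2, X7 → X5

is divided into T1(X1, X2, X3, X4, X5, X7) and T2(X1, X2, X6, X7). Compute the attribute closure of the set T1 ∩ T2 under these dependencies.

T1 ∩ T2 = {X1, X2, X7}.
X2 → X5 applies, adding X5
X5 → X3 applies, adding X3
Closure: {X1, X2, X3, X5, X7}.

X1, X2, X3, X5, X7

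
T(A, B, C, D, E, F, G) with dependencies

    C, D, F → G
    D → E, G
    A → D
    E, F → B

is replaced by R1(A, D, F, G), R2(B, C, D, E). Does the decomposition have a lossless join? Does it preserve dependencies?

lossy and not dependency-preserving

Lossless test: (D)⁺ = {D, E, G}, which is a superkey of neither fragment — lossy.
Dependency preservation: the restricted closure of {E, F} across the fragments never reaches {B}, so E, F → B cannot be enforced without a join — not preserved.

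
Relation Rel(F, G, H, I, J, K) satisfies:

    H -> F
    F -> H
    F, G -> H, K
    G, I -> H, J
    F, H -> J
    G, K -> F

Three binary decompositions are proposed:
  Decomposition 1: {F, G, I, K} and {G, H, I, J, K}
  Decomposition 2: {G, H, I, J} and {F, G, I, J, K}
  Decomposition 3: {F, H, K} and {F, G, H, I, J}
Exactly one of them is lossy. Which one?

Decomposition 3

Decomposition 1: common = {G, I, K}, closure = {F, G, H, I, J, K} → lossless.
Decomposition 2: common = {G, I, J}, closure = {F, G, H, I, J, K} → lossless.
Decomposition 3: common = {F, H}, closure = {F, H, J} → lossy.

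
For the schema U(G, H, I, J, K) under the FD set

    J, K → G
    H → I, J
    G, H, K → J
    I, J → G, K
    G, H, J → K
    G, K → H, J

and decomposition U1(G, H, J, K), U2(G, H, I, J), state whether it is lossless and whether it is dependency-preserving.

lossless and dependency-preserving

Lossless test: (G, H, J)⁺ = {G, H, I, J, K}, which contains all of one fragment — lossless.
Dependency preservation: I, J → G, K is not contained in any single fragment, but the restricted closure of its left-hand side across the fragments still reaches the right-hand side; the remaining FDs each lie inside some fragment. All dependencies are preserved.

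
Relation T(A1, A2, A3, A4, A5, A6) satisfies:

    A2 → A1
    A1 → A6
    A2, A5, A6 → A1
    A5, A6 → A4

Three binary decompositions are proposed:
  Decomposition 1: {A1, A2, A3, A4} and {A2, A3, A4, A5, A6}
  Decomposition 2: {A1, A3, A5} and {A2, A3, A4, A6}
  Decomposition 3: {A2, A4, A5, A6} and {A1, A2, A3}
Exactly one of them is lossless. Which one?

Decomposition 1

Decomposition 1: common = {A2, A3, A4}, closure = {A1, A2, A3, A4, A6} → lossless.
Decomposition 2: common = {A3}, closure = {A3} → lossy.
Decomposition 3: common = {A2}, closure = {A1, A2, A6} → lossy.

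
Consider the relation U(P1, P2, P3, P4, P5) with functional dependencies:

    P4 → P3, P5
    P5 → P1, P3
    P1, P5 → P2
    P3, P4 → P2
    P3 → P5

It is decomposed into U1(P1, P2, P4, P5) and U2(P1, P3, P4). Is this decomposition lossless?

Common attributes: U1 ∩ U2 = {P1, P4}.
Closure of {P1, P4}: P4 → P3, P5 applies, adding P3, P5; P1, P5 → P2 applies, adding P2. So (P1, P4)⁺ = {P1, P2, P3, P4, P5}.
This closure contains every attribute of U1, so U1 ∩ U2 → U1. The join is lossless.

Yes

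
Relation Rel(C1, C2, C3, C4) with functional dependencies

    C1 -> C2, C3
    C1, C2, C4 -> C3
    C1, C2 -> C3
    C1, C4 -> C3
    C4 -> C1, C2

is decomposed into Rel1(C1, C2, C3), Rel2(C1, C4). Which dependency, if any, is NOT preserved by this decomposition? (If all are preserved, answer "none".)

C1 → C2, C3 lies within Rel1.
C1, C2, C4 → C3: restricted closure across fragments reaches C3.
C1, C2 → C3 lies within Rel1.
C1, C4 → C3: restricted closure across fragments reaches C3.
C4 → C1, C2: restricted closure across fragments reaches C1, C2.
Every dependency is enforceable on the fragments, so the decomposition is dependency-preserving.

none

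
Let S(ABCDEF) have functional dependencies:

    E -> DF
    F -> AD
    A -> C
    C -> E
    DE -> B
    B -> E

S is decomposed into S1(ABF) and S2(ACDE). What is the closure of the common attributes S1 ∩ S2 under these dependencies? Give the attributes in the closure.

S1 ∩ S2 = {A}.
A → C applies, adding C
C → E applies, adding E
E → DF applies, adding DF
DE → B applies, adding B
Closure: {ABCDEF}.

ABCDEF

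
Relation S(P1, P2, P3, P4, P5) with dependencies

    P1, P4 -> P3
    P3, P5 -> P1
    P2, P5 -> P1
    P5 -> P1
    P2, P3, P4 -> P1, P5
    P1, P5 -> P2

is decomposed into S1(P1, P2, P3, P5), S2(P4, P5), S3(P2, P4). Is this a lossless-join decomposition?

No

Chase test. Columns are P1, P2, P3, P4, P5; row i has aⱼ where attribute j ∈ Si, else bᵢⱼ.
Initial tableau (one row per fragment):
  row 1: a1 a2 a3 b14 a5
  row 2: b21 b22 b23 a4 a5
  row 3: b31 a2 b33 a4 b35
Rows 1 and 2 agree on P5; apply P5→P1 and equate their P1 entries.
Rows 1 and 2 agree on P1, P5; apply P1, P5→P2 and equate their P2 entries.
No row becomes fully distinguished — the join is lossy.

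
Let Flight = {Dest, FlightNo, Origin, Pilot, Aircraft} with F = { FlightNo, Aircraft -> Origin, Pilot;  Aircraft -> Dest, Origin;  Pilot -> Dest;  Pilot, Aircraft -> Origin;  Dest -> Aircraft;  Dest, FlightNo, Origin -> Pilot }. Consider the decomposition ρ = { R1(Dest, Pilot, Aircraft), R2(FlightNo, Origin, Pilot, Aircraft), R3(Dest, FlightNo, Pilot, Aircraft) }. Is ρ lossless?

Chase test. Columns are Dest, FlightNo, Origin, Pilot, Aircraft; row i has aⱼ where attribute j ∈ Ri, else bᵢⱼ.
Initial tableau (one row per fragment):
  row 1: a1 b12 b13 a4 a5
  row 2: b21 a2 a3 a4 a5
  row 3: a1 a2 b33 a4 a5
Rows 2 and 3 agree on FlightNo, Aircraft; apply FlightNo, Aircraft→Origin, Pilot and equate their Origin, Pilot entries.
Rows 1 and 2 agree on Aircraft; apply Aircraft→Dest, Origin and equate their Dest, Origin entries.
Row 2 is now all distinguished symbols — the join is lossless.

Yes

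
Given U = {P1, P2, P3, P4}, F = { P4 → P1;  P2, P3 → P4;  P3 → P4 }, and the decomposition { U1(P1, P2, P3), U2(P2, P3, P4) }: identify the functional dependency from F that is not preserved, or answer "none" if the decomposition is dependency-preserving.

P4 → P1

Check P4 → P1: no single fragment contains all of {P1, P4}, and the restricted closure of {P4} across the fragments never reaches {P1}.
P2, P3 → P4 is preserved.
P3 → P4 is preserved.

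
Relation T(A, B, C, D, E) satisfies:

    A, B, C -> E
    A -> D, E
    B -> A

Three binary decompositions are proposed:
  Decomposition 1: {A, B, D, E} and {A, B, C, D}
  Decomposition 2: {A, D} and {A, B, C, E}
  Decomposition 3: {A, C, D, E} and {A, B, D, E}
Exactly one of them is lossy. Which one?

Decomposition 1: common = {A, B, D}, closure = {A, B, D, E} → lossless.
Decomposition 2: common = {A}, closure = {A, D, E} → lossless.
Decomposition 3: common = {A, D, E}, closure = {A, D, E} → lossy.

Decomposition 3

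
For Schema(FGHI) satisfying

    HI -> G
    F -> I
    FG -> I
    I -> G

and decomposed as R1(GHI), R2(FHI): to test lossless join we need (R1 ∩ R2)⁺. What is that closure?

R1 ∩ R2 = {HI}.
HI → G applies, adding G
Closure: {GHI}.

GHI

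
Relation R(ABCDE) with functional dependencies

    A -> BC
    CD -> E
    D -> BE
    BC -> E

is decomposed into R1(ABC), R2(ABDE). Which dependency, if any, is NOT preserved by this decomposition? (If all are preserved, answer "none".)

BC -> E

Check BC → E: no single fragment contains all of {BCE}, and the restricted closure of {BC} across the fragments never reaches {E}.
A → BC is preserved.
CD → E is preserved.
D → BE is preserved.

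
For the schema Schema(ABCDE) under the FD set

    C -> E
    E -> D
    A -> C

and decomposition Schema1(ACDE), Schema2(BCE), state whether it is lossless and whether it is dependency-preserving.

lossy but dependency-preserving

Lossless test: (CE)⁺ = {CDE}, which is a superkey of neither fragment — lossy.
Dependency preservation: every FD's attributes lie within a single fragment, so each can be enforced locally — preserved.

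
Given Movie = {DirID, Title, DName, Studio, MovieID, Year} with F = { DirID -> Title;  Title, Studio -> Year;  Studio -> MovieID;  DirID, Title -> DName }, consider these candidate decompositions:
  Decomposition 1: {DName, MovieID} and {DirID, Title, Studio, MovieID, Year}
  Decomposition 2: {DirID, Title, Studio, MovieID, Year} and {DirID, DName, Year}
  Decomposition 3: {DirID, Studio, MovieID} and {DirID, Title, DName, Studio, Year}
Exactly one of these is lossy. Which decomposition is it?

Decomposition 1: common = {MovieID}, closure = {MovieID} → lossy.
Decomposition 2: common = {DirID, Year}, closure = {DirID, Title, DName, Year} → lossless.
Decomposition 3: common = {DirID, Studio}, closure = {DirID, Title, DName, Studio, MovieID, Year} → lossless.

Decomposition 1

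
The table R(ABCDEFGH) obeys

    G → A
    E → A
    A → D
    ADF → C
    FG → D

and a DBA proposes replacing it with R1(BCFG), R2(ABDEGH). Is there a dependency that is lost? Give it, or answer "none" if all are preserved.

Check ADF → C: no single fragment contains all of {ACDF}, and the restricted closure of {ADF} across the fragments never reaches {C}.
G → A is preserved.
E → A is preserved.
A → D is preserved.
FG → D is preserved.

ADF → C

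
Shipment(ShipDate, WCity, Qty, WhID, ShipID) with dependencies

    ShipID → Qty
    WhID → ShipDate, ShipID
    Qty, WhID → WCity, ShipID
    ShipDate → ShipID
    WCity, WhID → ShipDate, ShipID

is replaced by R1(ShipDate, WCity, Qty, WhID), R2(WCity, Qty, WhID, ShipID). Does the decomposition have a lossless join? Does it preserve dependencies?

lossless but not dependency-preserving

Lossless test: (WCity, Qty, WhID)⁺ = {ShipDate, WCity, Qty, WhID, ShipID}, which contains all of one fragment — lossless.
Dependency preservation: the restricted closure of {ShipDate} across the fragments never reaches {ShipID}, so ShipDate → ShipID cannot be enforced without a join — not preserved.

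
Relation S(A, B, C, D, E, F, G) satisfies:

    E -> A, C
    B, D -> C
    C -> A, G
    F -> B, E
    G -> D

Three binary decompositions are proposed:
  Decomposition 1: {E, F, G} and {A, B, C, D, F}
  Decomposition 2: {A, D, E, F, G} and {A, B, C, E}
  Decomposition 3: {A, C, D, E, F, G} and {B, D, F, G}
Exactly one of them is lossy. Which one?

Decomposition 1: common = {F}, closure = {A, B, C, D, E, F, G} → lossless.
Decomposition 2: common = {A, E}, closure = {A, C, D, E, G} → lossy.
Decomposition 3: common = {D, F, G}, closure = {A, B, C, D, E, F, G} → lossless.

Decomposition 2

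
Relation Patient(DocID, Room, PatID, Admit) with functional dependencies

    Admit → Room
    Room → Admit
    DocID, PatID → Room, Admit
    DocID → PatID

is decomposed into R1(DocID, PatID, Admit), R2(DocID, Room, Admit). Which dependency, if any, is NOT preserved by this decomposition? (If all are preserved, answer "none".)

none

Admit → Room lies within R2.
Room → Admit lies within R2.
DocID, PatID → Room, Admit: restricted closure across fragments reaches Room, Admit.
DocID → PatID lies within R1.
Every dependency is enforceable on the fragments, so the decomposition is dependency-preserving.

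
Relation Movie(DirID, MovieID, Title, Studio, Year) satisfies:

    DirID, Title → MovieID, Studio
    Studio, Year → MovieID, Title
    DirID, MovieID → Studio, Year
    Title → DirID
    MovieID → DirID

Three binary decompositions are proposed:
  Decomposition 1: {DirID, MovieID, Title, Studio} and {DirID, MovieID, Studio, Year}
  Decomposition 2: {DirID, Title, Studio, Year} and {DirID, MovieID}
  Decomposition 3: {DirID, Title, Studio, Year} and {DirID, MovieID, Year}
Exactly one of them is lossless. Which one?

Decomposition 1: common = {DirID, MovieID, Studio}, closure = {DirID, MovieID, Title, Studio, Year} → lossless.
Decomposition 2: common = {DirID}, closure = {DirID} → lossy.
Decomposition 3: common = {DirID, Year}, closure = {DirID, Year} → lossy.

Decomposition 1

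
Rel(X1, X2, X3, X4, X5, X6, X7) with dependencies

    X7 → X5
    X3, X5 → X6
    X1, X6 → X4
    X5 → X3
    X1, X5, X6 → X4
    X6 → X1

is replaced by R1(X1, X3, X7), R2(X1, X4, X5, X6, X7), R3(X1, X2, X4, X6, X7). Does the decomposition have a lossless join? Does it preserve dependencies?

lossless but not dependency-preserving

Lossless test (chase): Rows 1 and 2 agree on X7; apply X7→X5 and equate their X5 entries. Rows 1 and 3 agree on X7; apply X7→X5 and equate their X5 entries. Rows 1 and 2 agree on X5; apply X5→X3 and equate their X3 entries. Rows 1 and 3 agree on X5; apply X5→X3 and equate their X3 entries. Rows 1 and 2 agree on X3, X5; apply X3, X5→X6 and equate their X6 entries. Rows 1 and 2 agree on X1, X6; apply X1, X6→X4 and equate their X4 entries. Row 3 is now all distinguished symbols — the join is lossless.
Dependency preservation: the restricted closure of {X5} across the fragments never reaches {X3}, so X5 → X3 cannot be enforced without a join — not preserved.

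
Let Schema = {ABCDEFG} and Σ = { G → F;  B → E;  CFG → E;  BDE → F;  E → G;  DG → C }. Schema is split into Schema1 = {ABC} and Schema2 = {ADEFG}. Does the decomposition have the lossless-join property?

No

Common attributes: Schema1 ∩ Schema2 = {A}.
No dependency enlarges {A}, so (A)⁺ = {A}.
The closure contains neither all of Schema1 = {ABC} nor all of Schema2 = {ADEFG}, so the common attributes are not a superkey of either fragment. The join is lossy.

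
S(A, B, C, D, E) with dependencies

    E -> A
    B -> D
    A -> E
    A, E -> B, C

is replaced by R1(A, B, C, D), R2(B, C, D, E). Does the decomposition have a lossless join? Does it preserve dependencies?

lossy and not dependency-preserving

Lossless test: (B, C, D)⁺ = {B, C, D}, which is a superkey of neither fragment — lossy.
Dependency preservation: the restricted closure of {E} across the fragments never reaches {A}, so E → A cannot be enforced without a join — not preserved.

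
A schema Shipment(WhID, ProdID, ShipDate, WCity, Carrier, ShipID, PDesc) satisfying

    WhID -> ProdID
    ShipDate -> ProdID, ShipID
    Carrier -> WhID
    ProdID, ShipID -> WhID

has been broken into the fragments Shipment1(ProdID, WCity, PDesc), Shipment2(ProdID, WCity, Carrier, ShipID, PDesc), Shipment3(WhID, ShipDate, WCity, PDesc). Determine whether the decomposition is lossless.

No

Chase test. Columns are WhID, ProdID, ShipDate, WCity, Carrier, ShipID, PDesc; row i has aⱼ where attribute j ∈ Shipmenti, else bᵢⱼ.
Initial tableau (one row per fragment):
  row 1: b11 a2 b13 a4 b15 b16 a7
  row 2: b21 a2 b23 a4 a5 a6 a7
  row 3: a1 b32 a3 a4 b35 b36 a7
No row becomes fully distinguished — the join is lossy.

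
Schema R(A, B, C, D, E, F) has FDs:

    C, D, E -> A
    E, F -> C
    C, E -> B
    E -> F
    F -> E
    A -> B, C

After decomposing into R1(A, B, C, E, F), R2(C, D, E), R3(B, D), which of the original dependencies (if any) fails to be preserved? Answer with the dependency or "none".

Check C, D, E → A: no single fragment contains all of {A, C, D, E}, and the restricted closure of {C, D, E} across the fragments never reaches {A}.
E, F → C is preserved.
C, E → B is preserved.
E → F is preserved.
F → E is preserved.
A → B, C is preserved.

C, D, E -> A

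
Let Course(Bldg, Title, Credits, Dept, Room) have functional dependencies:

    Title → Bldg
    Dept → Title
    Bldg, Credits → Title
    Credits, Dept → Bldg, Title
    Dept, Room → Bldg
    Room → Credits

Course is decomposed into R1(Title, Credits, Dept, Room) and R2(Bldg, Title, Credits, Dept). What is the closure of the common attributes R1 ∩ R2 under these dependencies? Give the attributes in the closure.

Bldg, Title, Credits, Dept

R1 ∩ R2 = {Title, Credits, Dept}.
Title → Bldg applies, adding Bldg
Closure: {Bldg, Title, Credits, Dept}.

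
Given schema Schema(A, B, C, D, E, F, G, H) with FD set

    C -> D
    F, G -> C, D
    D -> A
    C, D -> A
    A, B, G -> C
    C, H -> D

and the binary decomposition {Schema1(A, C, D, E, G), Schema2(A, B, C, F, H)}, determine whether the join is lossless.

No

Common attributes: Schema1 ∩ Schema2 = {A, C}.
Closure of {A, C}: C → D applies, adding D. So (A, C)⁺ = {A, C, D}.
The closure contains neither all of Schema1 = {A, C, D, E, G} nor all of Schema2 = {A, B, C, F, H}, so the common attributes are not a superkey of either fragment. The join is lossy.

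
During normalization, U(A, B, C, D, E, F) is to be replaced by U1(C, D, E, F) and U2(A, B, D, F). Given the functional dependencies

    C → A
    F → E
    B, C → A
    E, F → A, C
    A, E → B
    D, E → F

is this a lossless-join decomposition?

Yes

Common attributes: U1 ∩ U2 = {D, F}.
Closure of {D, F}: F → E applies, adding E; E, F → A, C applies, adding A, C; A, E → B applies, adding B. So (D, F)⁺ = {A, B, C, D, E, F}.
This closure contains every attribute of U1, so U1 ∩ U2 → U1. The join is lossless.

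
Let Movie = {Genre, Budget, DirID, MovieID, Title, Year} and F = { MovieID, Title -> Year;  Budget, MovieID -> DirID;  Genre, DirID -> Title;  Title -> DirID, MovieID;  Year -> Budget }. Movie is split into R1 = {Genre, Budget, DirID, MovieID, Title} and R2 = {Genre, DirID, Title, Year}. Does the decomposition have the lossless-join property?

Yes

Common attributes: R1 ∩ R2 = {Genre, DirID, Title}.
Closure of {Genre, DirID, Title}: Title → DirID, MovieID applies, adding MovieID; MovieID, Title → Year applies, adding Year; Year → Budget applies, adding Budget. So (Genre, DirID, Title)⁺ = {Genre, Budget, DirID, MovieID, Title, Year}.
This closure contains every attribute of R1, so R1 ∩ R2 → R1. The join is lossless.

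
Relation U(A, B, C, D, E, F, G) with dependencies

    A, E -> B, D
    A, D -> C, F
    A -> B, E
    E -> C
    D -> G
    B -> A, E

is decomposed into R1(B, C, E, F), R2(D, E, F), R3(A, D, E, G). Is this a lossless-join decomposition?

Chase test. Columns are A, B, C, D, E, F, G; row i has aⱼ where attribute j ∈ Ri, else bᵢⱼ.
Initial tableau (one row per fragment):
  row 1: b11 a2 a3 b14 a5 a6 b17
  row 2: b21 b22 b23 a4 a5 a6 b27
  row 3: a1 b32 b33 a4 a5 b36 a7
Rows 1 and 2 agree on E; apply E→C and equate their C entries.
Rows 1 and 3 agree on E; apply E→C and equate their C entries.
Rows 2 and 3 agree on D; apply D→G and equate their G entries.
No row becomes fully distinguished — the join is lossy.

No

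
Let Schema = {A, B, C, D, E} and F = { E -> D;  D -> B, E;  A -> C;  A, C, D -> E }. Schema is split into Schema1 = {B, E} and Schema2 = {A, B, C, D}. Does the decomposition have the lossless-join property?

Common attributes: Schema1 ∩ Schema2 = {B}.
No dependency enlarges {B}, so (B)⁺ = {B}.
The closure contains neither all of Schema1 = {B, E} nor all of Schema2 = {A, B, C, D}, so the common attributes are not a superkey of either fragment. The join is lossy.

No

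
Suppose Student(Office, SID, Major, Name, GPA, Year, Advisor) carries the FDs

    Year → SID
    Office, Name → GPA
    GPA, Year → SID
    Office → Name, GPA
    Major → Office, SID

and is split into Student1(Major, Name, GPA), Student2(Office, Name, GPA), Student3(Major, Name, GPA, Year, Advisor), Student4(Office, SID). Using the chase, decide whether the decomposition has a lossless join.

No

Chase test. Columns are Office, SID, Major, Name, GPA, Year, Advisor; row i has aⱼ where attribute j ∈ Studenti, else bᵢⱼ.
Initial tableau (one row per fragment):
  row 1: b11 b12 a3 a4 a5 b16 b17
  row 2: a1 b22 b23 a4 a5 b26 b27
  row 3: b31 b32 a3 a4 a5 a6 a7
  row 4: a1 a2 b43 b44 b45 b46 b47
Rows 2 and 4 agree on Office; apply Office→Name, GPA and equate their Name, GPA entries.
Rows 1 and 3 agree on Major; apply Major→Office, SID and equate their Office, SID entries.
No row becomes fully distinguished — the join is lossy.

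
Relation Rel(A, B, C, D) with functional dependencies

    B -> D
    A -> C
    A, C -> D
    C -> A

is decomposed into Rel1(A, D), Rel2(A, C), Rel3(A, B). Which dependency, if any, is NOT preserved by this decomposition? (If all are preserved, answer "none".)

B -> D

Check B → D: no single fragment contains all of {B, D}, and the restricted closure of {B} across the fragments never reaches {D}.
A → C is preserved.
A, C → D is preserved.
C → A is preserved.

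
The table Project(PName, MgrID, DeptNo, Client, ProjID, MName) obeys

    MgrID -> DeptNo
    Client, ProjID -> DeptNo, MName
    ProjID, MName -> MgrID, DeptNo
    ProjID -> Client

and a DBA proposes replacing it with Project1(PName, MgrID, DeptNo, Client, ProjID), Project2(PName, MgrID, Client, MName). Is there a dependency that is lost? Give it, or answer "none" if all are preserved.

Client, ProjID -> DeptNo, MName

Check Client, ProjID → DeptNo, MName: no single fragment contains all of {DeptNo, Client, ProjID, MName}, and the restricted closure of {Client, ProjID} across the fragments never reaches {DeptNo, MName}.
MgrID → DeptNo is preserved.
ProjID, MName → MgrID, DeptNo is preserved.
ProjID → Client is preserved.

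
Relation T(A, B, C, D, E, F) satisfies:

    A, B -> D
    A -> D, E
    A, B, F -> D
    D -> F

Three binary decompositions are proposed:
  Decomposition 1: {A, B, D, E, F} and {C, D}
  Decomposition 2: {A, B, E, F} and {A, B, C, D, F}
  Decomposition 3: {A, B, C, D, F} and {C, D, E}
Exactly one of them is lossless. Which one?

Decomposition 2

Decomposition 1: common = {D}, closure = {D, F} → lossy.
Decomposition 2: common = {A, B, F}, closure = {A, B, D, E, F} → lossless.
Decomposition 3: common = {C, D}, closure = {C, D, F} → lossy.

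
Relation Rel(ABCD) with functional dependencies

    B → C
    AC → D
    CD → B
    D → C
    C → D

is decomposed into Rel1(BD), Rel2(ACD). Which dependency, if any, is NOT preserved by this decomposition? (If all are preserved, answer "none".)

none

B → C: restricted closure across fragments reaches C.
AC → D lies within Rel2.
CD → B: restricted closure across fragments reaches B.
D → C lies within Rel2.
C → D lies within Rel2.
Every dependency is enforceable on the fragments, so the decomposition is dependency-preserving.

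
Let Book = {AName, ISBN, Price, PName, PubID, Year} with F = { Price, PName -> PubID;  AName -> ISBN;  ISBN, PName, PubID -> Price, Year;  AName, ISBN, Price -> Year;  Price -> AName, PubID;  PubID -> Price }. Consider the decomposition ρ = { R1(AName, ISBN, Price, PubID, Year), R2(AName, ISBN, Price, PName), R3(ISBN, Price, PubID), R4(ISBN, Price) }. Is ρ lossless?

Yes

Chase test. Columns are AName, ISBN, Price, PName, PubID, Year; row i has aⱼ where attribute j ∈ Ri, else bᵢⱼ.
Initial tableau (one row per fragment):
  row 1: a1 a2 a3 b14 a5 a6
  row 2: a1 a2 a3 a4 b25 b26
  row 3: b31 a2 a3 b34 a5 b36
  row 4: b41 a2 a3 b44 b45 b46
Rows 1 and 2 agree on AName, ISBN, Price; apply AName, ISBN, Price→Year and equate their Year entries.
Rows 1 and 2 agree on Price; apply Price→AName, PubID and equate their AName, PubID entries.
Rows 1 and 3 agree on Price; apply Price→AName, PubID and equate their AName, PubID entries.
Rows 1 and 4 agree on Price; apply Price→AName, PubID and equate their AName, PubID entries.
Rows 1 and 3 agree on AName, ISBN, Price; apply AName, ISBN, Price→Year and equate their Year entries.
Rows 1 and 4 agree on AName, ISBN, Price; apply AName, ISBN, Price→Year and equate their Year entries.
Row 2 is now all distinguished symbols — the join is lossless.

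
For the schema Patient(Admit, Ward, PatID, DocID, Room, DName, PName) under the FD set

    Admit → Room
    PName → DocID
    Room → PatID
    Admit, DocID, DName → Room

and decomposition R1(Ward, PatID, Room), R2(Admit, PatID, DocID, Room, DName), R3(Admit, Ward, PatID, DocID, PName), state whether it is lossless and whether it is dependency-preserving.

Lossless test (chase): Rows 2 and 3 agree on Admit; apply Admit→Room and equate their Room entries. No row becomes fully distinguished — the join is lossy.
Dependency preservation: every FD's attributes lie within a single fragment, so each can be enforced locally — preserved.

lossy but dependency-preserving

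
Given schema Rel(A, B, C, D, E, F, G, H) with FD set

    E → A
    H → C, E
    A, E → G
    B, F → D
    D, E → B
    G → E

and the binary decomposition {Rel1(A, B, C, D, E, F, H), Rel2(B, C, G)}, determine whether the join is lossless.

Common attributes: Rel1 ∩ Rel2 = {B, C}.
No dependency enlarges {B, C}, so (B, C)⁺ = {B, C}.
The closure contains neither all of Rel1 = {A, B, C, D, E, F, H} nor all of Rel2 = {B, C, G}, so the common attributes are not a superkey of either fragment. The join is lossy.

No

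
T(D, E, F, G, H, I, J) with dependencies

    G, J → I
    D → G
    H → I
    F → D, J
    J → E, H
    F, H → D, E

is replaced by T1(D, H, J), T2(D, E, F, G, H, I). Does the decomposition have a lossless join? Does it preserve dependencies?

lossy and not dependency-preserving

Lossless test: (D, H)⁺ = {D, G, H, I}, which is a superkey of neither fragment — lossy.
Dependency preservation: the restricted closure of {F} across the fragments never reaches {D, J}, so F → D, J cannot be enforced without a join — not preserved.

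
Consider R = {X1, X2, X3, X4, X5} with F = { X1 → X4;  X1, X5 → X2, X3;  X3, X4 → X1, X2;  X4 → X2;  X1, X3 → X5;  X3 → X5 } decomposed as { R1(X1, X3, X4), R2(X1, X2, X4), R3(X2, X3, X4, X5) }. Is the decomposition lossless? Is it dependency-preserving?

Lossless test (chase): Rows 1 and 3 agree on X3, X4; apply X3, X4→X1, X2 and equate their X1, X2 entries. Rows 1 and 3 agree on X1, X3; apply X1, X3→X5 and equate their X5 entries. Row 1 is now all distinguished symbols — the join is lossless.
Dependency preservation: the restricted closure of {X1, X5} across the fragments never reaches {X2, X3}, so X1, X5 → X2, X3 cannot be enforced without a join — not preserved.

lossless but not dependency-preserving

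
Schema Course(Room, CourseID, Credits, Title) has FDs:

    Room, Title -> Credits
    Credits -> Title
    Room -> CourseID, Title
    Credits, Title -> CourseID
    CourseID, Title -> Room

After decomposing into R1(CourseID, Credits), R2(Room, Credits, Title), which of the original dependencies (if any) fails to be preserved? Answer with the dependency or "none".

Check CourseID, Title → Room: no single fragment contains all of {Room, CourseID, Title}, and the restricted closure of {CourseID, Title} across the fragments never reaches {Room}.
Room, Title → Credits is preserved.
Credits → Title is preserved.
Room → CourseID, Title is preserved.
Credits, Title → CourseID is preserved.

CourseID, Title -> Room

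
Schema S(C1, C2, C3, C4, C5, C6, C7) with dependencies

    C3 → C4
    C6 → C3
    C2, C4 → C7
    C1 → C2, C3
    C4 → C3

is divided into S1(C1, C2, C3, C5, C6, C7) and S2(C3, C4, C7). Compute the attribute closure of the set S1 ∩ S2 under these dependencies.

S1 ∩ S2 = {C3, C7}.
C3 → C4 applies, adding C4
Closure: {C3, C4, C7}.

C3, C4, C7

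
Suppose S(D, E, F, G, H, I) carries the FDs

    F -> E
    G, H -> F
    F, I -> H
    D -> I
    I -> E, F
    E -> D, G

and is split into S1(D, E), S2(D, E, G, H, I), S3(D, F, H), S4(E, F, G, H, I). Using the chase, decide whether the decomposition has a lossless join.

Chase test. Columns are D, E, F, G, H, I; row i has aⱼ where attribute j ∈ Si, else bᵢⱼ.
Initial tableau (one row per fragment):
  row 1: a1 a2 b13 b14 b15 b16
  row 2: a1 a2 b23 a4 a5 a6
  row 3: a1 b32 a3 b34 a5 b36
  row 4: b41 a2 a3 a4 a5 a6
Rows 3 and 4 agree on F; apply F→E and equate their E entries.
Rows 2 and 4 agree on G, H; apply G, H→F and equate their F entries.
Rows 1 and 2 agree on D; apply D→I and equate their I entries.
Rows 1 and 3 agree on D; apply D→I and equate their I entries.
Rows 1 and 2 agree on I; apply I→E, F and equate their E, F entries.
Rows 1 and 2 agree on E; apply E→D, G and equate their D, G entries.
Rows 1 and 3 agree on E; apply E→D, G and equate their D, G entries.
Rows 1 and 4 agree on E; apply E→D, G and equate their D, G entries.
Rows 1 and 2 agree on F, I; apply F, I→H and equate their H entries.
Row 1 is now all distinguished symbols — the join is lossless.

Yes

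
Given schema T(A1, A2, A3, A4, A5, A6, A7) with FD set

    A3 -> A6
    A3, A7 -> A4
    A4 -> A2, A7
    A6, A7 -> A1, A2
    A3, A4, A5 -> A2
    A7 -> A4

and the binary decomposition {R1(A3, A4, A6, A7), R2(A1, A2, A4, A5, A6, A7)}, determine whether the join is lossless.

Common attributes: R1 ∩ R2 = {A4, A6, A7}.
Closure of {A4, A6, A7}: A4 → A2, A7 applies, adding A2; A6, A7 → A1, A2 applies, adding A1. So (A4, A6, A7)⁺ = {A1, A2, A4, A6, A7}.
The closure contains neither all of R1 = {A3, A4, A6, A7} nor all of R2 = {A1, A2, A4, A5, A6, A7}, so the common attributes are not a superkey of either fragment. The join is lossy.

No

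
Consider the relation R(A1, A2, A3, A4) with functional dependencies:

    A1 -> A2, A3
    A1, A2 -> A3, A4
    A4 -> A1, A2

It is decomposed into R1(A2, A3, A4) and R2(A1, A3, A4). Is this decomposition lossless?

Yes

Common attributes: R1 ∩ R2 = {A3, A4}.
Closure of {A3, A4}: A4 → A1, A2 applies, adding A1, A2. So (A3, A4)⁺ = {A1, A2, A3, A4}.
This closure contains every attribute of R1, so R1 ∩ R2 → R1. The join is lossless.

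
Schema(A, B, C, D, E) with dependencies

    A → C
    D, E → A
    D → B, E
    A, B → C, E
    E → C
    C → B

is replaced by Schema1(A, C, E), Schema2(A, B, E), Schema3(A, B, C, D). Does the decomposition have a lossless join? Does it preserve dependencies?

lossless and dependency-preserving

Lossless test (chase): Rows 1 and 2 agree on A; apply A→C and equate their C entries. Rows 2 and 3 agree on A, B; apply A, B→C, E and equate their C, E entries. Rows 1 and 2 agree on C; apply C→B and equate their B entries. Row 3 is now all distinguished symbols — the join is lossless.
Dependency preservation: D, E → A; D → B, E; A, B → C, E are not contained in any single fragment, but the restricted closure of each left-hand side across the fragments still reaches the right-hand side; the remaining FDs each lie inside some fragment. All dependencies are preserved.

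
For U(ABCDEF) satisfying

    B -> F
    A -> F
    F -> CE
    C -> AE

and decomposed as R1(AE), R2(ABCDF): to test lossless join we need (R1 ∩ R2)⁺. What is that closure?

ACEF

R1 ∩ R2 = {A}.
A → F applies, adding F
F → CE applies, adding CE
Closure: {ACEF}.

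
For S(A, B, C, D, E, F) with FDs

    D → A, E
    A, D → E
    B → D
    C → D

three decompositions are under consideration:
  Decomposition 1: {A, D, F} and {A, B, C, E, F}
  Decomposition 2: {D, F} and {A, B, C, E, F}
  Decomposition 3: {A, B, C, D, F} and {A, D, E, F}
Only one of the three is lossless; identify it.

Decomposition 1: common = {A, F}, closure = {A, F} → lossy.
Decomposition 2: common = {F}, closure = {F} → lossy.
Decomposition 3: common = {A, D, F}, closure = {A, D, E, F} → lossless.

Decomposition 3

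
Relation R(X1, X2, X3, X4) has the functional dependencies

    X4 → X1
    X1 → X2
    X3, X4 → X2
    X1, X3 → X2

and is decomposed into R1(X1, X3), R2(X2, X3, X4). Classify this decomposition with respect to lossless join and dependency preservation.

Lossless test: (X3)⁺ = {X3}, which is a superkey of neither fragment — lossy.
Dependency preservation: the restricted closure of {X4} across the fragments never reaches {X1}, so X4 → X1 cannot be enforced without a join — not preserved.

lossy and not dependency-preserving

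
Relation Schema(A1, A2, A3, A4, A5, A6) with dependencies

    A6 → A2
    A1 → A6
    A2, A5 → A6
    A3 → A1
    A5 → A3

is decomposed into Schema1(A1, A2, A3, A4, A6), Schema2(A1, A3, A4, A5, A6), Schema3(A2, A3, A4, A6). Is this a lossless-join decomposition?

Chase test. Columns are A1, A2, A3, A4, A5, A6; row i has aⱼ where attribute j ∈ Schemai, else bᵢⱼ.
Initial tableau (one row per fragment):
  row 1: a1 a2 a3 a4 b15 a6
  row 2: a1 b22 a3 a4 a5 a6
  row 3: b31 a2 a3 a4 b35 a6
Rows 1 and 2 agree on A6; apply A6→A2 and equate their A2 entries.
Rows 1 and 3 agree on A3; apply A3→A1 and equate their A1 entries.
Row 2 is now all distinguished symbols — the join is lossless.

Yes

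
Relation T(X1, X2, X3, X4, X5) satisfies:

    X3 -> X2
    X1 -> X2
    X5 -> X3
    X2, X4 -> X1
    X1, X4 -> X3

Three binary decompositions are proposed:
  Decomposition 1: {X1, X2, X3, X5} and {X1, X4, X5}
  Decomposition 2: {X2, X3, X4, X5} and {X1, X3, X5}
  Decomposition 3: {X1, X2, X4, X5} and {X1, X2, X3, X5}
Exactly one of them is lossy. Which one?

Decomposition 1: common = {X1, X5}, closure = {X1, X2, X3, X5} → lossless.
Decomposition 2: common = {X3, X5}, closure = {X2, X3, X5} → lossy.
Decomposition 3: common = {X1, X2, X5}, closure = {X1, X2, X3, X5} → lossless.

Decomposition 2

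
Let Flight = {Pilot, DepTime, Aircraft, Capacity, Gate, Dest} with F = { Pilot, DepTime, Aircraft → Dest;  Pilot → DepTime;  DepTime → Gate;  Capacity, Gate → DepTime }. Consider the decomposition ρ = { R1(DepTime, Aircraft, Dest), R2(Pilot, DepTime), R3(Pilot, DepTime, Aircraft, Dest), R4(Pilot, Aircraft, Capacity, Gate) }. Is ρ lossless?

Chase test. Columns are Pilot, DepTime, Aircraft, Capacity, Gate, Dest; row i has aⱼ where attribute j ∈ Ri, else bᵢⱼ.
Initial tableau (one row per fragment):
  row 1: b11 a2 a3 b14 b15 a6
  row 2: a1 a2 b23 b24 b25 b26
  row 3: a1 a2 a3 b34 b35 a6
  row 4: a1 b42 a3 a4 a5 b46
Rows 2 and 4 agree on Pilot; apply Pilot→DepTime and equate their DepTime entries.
Rows 1 and 2 agree on DepTime; apply DepTime→Gate and equate their Gate entries.
Rows 1 and 3 agree on DepTime; apply DepTime→Gate and equate their Gate entries.
Rows 1 and 4 agree on DepTime; apply DepTime→Gate and equate their Gate entries.
Rows 3 and 4 agree on Pilot, DepTime, Aircraft; apply Pilot, DepTime, Aircraft→Dest and equate their Dest entries.
Row 4 is now all distinguished symbols — the join is lossless.

Yes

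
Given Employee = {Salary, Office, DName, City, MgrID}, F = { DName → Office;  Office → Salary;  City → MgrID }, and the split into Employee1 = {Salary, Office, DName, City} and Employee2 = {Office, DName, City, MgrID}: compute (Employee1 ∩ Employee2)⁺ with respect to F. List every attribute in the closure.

Salary, Office, DName, City, MgrID

Employee1 ∩ Employee2 = {Office, DName, City}.
Office → Salary applies, adding Salary
City → MgrID applies, adding MgrID
Closure: {Salary, Office, DName, City, MgrID}.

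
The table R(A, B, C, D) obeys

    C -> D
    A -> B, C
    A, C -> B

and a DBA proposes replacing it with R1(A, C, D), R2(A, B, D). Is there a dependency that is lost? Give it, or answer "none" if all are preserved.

none

C → D lies within R1.
A → B, C: restricted closure across fragments reaches B, C.
A, C → B: restricted closure across fragments reaches B.
Every dependency is enforceable on the fragments, so the decomposition is dependency-preserving.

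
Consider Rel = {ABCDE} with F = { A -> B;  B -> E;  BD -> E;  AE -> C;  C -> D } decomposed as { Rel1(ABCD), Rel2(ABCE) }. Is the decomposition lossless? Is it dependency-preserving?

lossless and dependency-preserving

Lossless test: (ABC)⁺ = {ABCDE}, which contains all of one fragment — lossless.
Dependency preservation: BD → E is not contained in any single fragment, but the restricted closure of its left-hand side across the fragments still reaches the right-hand side; the remaining FDs each lie inside some fragment. All dependencies are preserved.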